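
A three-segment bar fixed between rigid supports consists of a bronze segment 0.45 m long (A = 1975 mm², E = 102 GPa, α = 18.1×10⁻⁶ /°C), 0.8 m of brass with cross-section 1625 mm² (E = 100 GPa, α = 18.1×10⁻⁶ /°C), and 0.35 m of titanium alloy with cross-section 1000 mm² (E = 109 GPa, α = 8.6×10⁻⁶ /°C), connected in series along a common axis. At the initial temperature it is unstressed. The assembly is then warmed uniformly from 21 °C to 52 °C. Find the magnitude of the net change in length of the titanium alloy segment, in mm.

|ΔL| ≈ 0.153 mm

Free thermal expansion of the whole bar: Σ αᵢΔT Lᵢ = 18.1×10⁻⁶×31×450 + 18.1×10⁻⁶×31×800 + 8.6×10⁻⁶×31×350 = 0.7947 mm.
The rigid supports impose zero overall length change; the single axial force P common to all segments must satisfy P Σ Lᵢ/(AᵢEᵢ) = δ_free.
Σ Lᵢ/(AᵢEᵢ) = 450/(1975×102×10³) + 800/(1625×100×10³) + 350/(1000×109×10³) = 1.037×10⁻⁵ mm/N.
So P = 0.7947 / 1.037×10⁻⁵ = 76.65 kN, compressive.
For the titanium alloy segment, free thermal change = 8.6×10⁻⁶×31×350 = 0.09331 mm and elastic change from P = 76650×350/(1000×109×10³) = 0.2461 mm; these oppose, so the net change is 0.153 mm (segment shortens).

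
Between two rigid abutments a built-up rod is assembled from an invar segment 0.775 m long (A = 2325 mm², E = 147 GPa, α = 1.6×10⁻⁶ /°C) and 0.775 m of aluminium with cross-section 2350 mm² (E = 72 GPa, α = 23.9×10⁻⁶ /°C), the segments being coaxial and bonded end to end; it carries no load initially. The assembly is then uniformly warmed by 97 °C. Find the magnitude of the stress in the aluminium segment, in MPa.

With the walls removed the bar would change length by δ_free = Σ αᵢΔT Lᵢ = 1.6×10⁻⁶×97×775 + 23.9×10⁻⁶×97×775 = 1.917 mm.
Since the ends are fixed, an axial force P builds up, equal in every segment, with P · Σ Lᵢ/(AᵢEᵢ) = δ_free.
The series flexibility is Σ Lᵢ/(AᵢEᵢ) = 775/(2325×147×10³) + 775/(2350×72×10³) = 6.848×10⁻⁶ mm/N.
So P = 1.917 / 6.848×10⁻⁶ = 279.9 kN, compressive.
σ_{aluminium} = P / A = 279900 / 2350 = 119.1 MPa.

σ ≈ 119 MPa (compressive)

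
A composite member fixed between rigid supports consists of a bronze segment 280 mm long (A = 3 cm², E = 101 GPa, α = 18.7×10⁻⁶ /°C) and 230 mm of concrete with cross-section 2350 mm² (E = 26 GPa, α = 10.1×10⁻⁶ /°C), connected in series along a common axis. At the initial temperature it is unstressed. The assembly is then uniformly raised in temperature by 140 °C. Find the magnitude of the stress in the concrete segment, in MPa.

With the walls removed the bar would change length by δ_free = Σ αᵢΔT Lᵢ = 18.7×10⁻⁶×140×280 + 10.1×10⁻⁶×140×230 = 1.058 mm.
Since the ends are fixed, an axial force P builds up, equal in every segment, with P · Σ Lᵢ/(AᵢEᵢ) = δ_free.
Σ Lᵢ/(AᵢEᵢ) = 280/(300×101×10³) + 230/(2350×26×10³) = 1.301×10⁻⁵ mm/N.
Hence P = δ_free / Σ(L/AE) = 1.058/1.301×10⁻⁵ = 81.37 kN (compressive).
σ_{concrete} = P / A = 81370 / 2350 = 34.63 MPa.

σ ≈ 34.6 MPa (compressive)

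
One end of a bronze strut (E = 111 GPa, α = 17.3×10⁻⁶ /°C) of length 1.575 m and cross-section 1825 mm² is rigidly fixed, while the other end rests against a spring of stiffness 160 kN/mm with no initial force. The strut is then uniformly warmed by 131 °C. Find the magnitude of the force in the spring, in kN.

P ≈ 255 kN

The unrestrained thermal change is αΔT L = 17.3×10⁻⁶ × 131 × 1575 = 3.569 mm.
Let P be the compressive force at the spring. The strut shortens elastically by PL/(AE) and the spring compresses by P/k; together these equal δ_free.
P [ L/(AE) + 1/k ] = δ_free → P [ 1575/(1825×111×10³) + 1/(160×10³) ] = 3.569.
P = 3.569 / 1.402×10⁻⁵ = 254500 N.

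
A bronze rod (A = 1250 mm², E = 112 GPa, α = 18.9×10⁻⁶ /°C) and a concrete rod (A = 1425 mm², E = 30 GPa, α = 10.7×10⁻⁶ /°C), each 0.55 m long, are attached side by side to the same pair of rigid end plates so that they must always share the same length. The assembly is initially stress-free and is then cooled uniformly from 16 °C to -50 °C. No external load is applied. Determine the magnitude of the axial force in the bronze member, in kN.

Equilibrium of a rigid end plate with no external load gives equal and opposite internal forces ±P in the two members. Since α_{bronze} > α_{concrete}, cooling drives the bronze into tension and the concrete into compression.
Compatibility of the two members (thermal + elastic change equal): (α₁ − α₂)ΔT = P·[1/(A₁E₁) + 1/(A₂E₂)].
|α₁ − α₂|·ΔT = 8.2×10⁻⁶ × 66 = 0.0005412.
1/(A₁E₁) + 1/(A₂E₂) = 1/(1250×112×10³) + 1/(1425×30×10³) = 3.053×10⁻⁸ N⁻¹.
So P = 0.0005412 / 3.053×10⁻⁸ = 17.72 kN.

P ≈ 17.7 kN (tensile in the bronze)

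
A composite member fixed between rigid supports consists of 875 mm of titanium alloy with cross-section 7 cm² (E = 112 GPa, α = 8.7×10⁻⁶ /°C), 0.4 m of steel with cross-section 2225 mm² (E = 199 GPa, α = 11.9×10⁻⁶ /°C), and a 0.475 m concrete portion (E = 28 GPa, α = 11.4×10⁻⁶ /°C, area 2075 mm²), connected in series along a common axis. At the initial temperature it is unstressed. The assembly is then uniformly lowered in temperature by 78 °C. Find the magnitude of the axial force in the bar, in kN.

P ≈ 68.5 kN (tensile)

Free thermal contraction of the whole bar: Σ αᵢΔT Lᵢ = 8.7×10⁻⁶×78×875 + 11.9×10⁻⁶×78×400 + 11.4×10⁻⁶×78×475 = 1.387 mm.
The walls prevent any net length change, so an axial force P (same in every segment) develops. Compatibility: P · Σ Lᵢ/(AᵢEᵢ) = δ_free.
The series flexibility is Σ Lᵢ/(AᵢEᵢ) = 875/(700×112×10³) + 400/(2225×199×10³) + 475/(2075×28×10³) = 2.024×10⁻⁵ mm/N.
P = 1.387 / 2.024×10⁻⁵ = 68550 N = 68.55 kN, tensile.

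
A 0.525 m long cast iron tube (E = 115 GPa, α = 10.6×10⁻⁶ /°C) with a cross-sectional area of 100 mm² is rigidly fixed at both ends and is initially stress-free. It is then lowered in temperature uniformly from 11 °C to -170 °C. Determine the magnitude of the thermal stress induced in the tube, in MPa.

The supports are rigid, so the total axial strain is zero. The restrained thermal strain is ε = αΔT = 10.6×10⁻⁶ × 181 = 1918.6×10⁻⁶.
The stress required to suppress this strain is σ = Eε = 115×10³ × 1918.6×10⁻⁶ = 220.6 MPa, tensile since the tube is trying to contract.

σ ≈ 221 MPa (tensile)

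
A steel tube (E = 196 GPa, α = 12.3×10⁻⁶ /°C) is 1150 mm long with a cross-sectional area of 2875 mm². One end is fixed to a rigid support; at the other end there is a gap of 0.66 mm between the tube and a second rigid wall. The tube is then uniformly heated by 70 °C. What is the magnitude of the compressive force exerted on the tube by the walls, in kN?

P ≈ 162 kN

Unrestrained expansion: δ_free = αΔT L = 12.3×10⁻⁶ × 70 × 1150 = 0.9901 mm.
After closing the 0.66 mm clearance, 0.9901 − 0.66 = 0.3301 mm of expansion remains to be suppressed by the wall.
That suppressed elongation corresponds to σ = E·Δ/L = 196×10³ × 0.3301/1150 = 56.27 MPa.
P = σA = 56.27 × 2875 = 161.8 kN.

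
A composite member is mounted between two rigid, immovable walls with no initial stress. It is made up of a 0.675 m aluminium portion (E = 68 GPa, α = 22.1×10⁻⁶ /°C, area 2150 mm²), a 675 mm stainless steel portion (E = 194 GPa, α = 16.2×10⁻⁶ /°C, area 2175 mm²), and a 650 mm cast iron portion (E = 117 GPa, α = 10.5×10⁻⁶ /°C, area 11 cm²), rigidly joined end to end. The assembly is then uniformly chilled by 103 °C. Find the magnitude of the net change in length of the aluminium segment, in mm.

If the supports were absent, the total length change would be Σ αᵢΔT Lᵢ = 22.1×10⁻⁶×103×675 + 16.2×10⁻⁶×103×675 + 10.5×10⁻⁶×103×650 = 3.366 mm.
Since the ends are fixed, an axial force P builds up, equal in every segment, with P · Σ Lᵢ/(AᵢEᵢ) = δ_free.
Σ Lᵢ/(AᵢEᵢ) = 675/(2150×68×10³) + 675/(2175×194×10³) + 650/(1100×117×10³) = 1.127×10⁻⁵ mm/N.
P = 3.366 / 1.127×10⁻⁵ = 298700 N = 298.7 kN, tensile.
For the aluminium segment, free thermal change = 22.1×10⁻⁶×103×675 = 1.537 mm and elastic change from P = 298700×675/(2150×68×10³) = 1.379 mm; these oppose, so the net change is 0.157 mm (segment shortens).

|ΔL| ≈ 0.157 mm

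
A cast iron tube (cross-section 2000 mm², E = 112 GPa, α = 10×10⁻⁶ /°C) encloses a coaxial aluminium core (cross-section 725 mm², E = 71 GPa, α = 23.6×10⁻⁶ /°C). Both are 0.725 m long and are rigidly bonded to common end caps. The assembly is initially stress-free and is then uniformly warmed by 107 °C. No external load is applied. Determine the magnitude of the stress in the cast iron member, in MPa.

Equilibrium of a rigid end plate with no external load gives equal and opposite internal forces ±P in the two members. Since α_{aluminium} > α_{cast iron}, heating drives the aluminium into compression and the cast iron into tension.
Setting the final lengths equal and cancelling L: (α₁ − α₂)ΔT = P/(A₁E₁) + P/(A₂E₂).
|α₁ − α₂|·ΔT = 13.6×10⁻⁶ × 107 = 0.001455.
1/(A₁E₁) + 1/(A₂E₂) = 1/(2000×112×10³) + 1/(725×71×10³) = 2.389×10⁻⁸ N⁻¹.
So P = 0.001455 / 2.389×10⁻⁸ = 60.91 kN.
σ_{cast iron} = P/A₁ = 60910/2000 = 30.45 MPa, tensile.

σ ≈ 30.5 MPa (tensile)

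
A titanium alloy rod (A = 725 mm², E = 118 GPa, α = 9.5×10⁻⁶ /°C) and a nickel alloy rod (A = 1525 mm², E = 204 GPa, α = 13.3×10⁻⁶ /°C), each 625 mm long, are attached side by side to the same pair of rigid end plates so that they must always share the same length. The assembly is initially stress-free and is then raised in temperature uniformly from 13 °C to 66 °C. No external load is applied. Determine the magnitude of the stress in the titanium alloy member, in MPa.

Equilibrium of a rigid end plate with no external load gives equal and opposite internal forces ±P in the two members. Since α_{nickel alloy} > α_{titanium alloy}, heating drives the nickel alloy into compression and the titanium alloy into tension.
Equating the net (thermal + elastic) strains gives |α₁ − α₂|·ΔT = P·[1/(A₁E₁) + 1/(A₂E₂)].
|α₁ − α₂|·ΔT = 3.8×10⁻⁶ × 53 = 0.0002014.
1/(A₁E₁) + 1/(A₂E₂) = 1/(725×118×10³) + 1/(1525×204×10³) = 1.49×10⁻⁸ N⁻¹.
P = 0.0002014 / 1.49×10⁻⁸ = 13510 N = 13.51 kN.
σ_{titanium alloy} = P/A₁ = 13510/725 = 18.64 MPa, tensile.

σ ≈ 18.6 MPa (tensile)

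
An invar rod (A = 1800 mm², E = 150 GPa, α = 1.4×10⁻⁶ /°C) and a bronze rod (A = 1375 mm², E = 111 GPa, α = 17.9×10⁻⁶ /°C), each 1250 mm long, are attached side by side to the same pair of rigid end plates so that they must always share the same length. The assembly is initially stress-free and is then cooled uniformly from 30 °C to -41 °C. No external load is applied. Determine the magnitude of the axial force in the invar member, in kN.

P ≈ 114 kN (compressive in the invar)

Both members must finish at the same length. With the larger α, the bronze tends to over-contract; the plates restrain it, putting the bronze in tension and the invar in compression. With no external load the two internal forces are equal and opposite, magnitude P.
Equating the net (thermal + elastic) strains gives |α₁ − α₂|·ΔT = P·[1/(A₁E₁) + 1/(A₂E₂)].
|α₁ − α₂|·ΔT = 16.5×10⁻⁶ × 71 = 0.001171.
1/(A₁E₁) + 1/(A₂E₂) = 1/(1800×150×10³) + 1/(1375×111×10³) = 1.026×10⁻⁸ N⁻¹.
So P = 0.001171 / 1.026×10⁻⁸ = 114.2 kN.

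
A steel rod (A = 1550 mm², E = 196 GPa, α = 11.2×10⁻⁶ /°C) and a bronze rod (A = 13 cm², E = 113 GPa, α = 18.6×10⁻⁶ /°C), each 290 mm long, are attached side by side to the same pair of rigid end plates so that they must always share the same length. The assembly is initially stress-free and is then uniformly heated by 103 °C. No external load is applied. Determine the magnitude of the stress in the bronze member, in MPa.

σ ≈ 58.1 MPa (compressive)

The bronze has the larger α, so on heating it would change length more than the steel if both were free. The rigid plates force a common final length, so the bronze is put into compression and the steel into tension, with equal and opposite forces P (no external load).
Compatibility of the two members (thermal + elastic change equal): (α₁ − α₂)ΔT = P·[1/(A₁E₁) + 1/(A₂E₂)].
|α₁ − α₂|·ΔT = 7.4×10⁻⁶ × 103 = 0.0007622.
1/(A₁E₁) + 1/(A₂E₂) = 1/(1550×196×10³) + 1/(1300×113×10³) = 1.01×10⁻⁸ N⁻¹.
P = 0.0007622 / 1.01×10⁻⁸ = 75470 N = 75.47 kN.
σ_{bronze} = P/A₂ = 75470/1300 = 58.06 MPa, compressive.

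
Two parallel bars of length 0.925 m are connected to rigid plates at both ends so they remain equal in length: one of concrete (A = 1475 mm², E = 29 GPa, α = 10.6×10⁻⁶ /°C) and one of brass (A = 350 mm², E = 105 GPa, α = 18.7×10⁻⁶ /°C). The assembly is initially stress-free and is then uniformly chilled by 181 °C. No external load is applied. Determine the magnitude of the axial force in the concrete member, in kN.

P ≈ 29 kN (compressive in the concrete)

Equilibrium of a rigid end plate with no external load gives equal and opposite internal forces ±P in the two members. Since α_{brass} > α_{concrete}, cooling drives the brass into tension and the concrete into compression.
Setting the final lengths equal and cancelling L: (α₁ − α₂)ΔT = P/(A₁E₁) + P/(A₂E₂).
|α₁ − α₂|·ΔT = 8.1×10⁻⁶ × 181 = 0.001466.
1/(A₁E₁) + 1/(A₂E₂) = 1/(1475×29×10³) + 1/(350×105×10³) = 5.059×10⁻⁸ N⁻¹.
P = 0.001466 / 5.059×10⁻⁸ = 28980 N = 28.98 kN.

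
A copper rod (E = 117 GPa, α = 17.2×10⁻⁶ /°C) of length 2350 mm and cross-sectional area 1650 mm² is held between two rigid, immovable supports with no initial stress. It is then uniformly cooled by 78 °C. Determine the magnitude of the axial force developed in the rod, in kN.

P ≈ 259 kN (tensile)

The ends cannot move, so σ = EαΔT = 117×10³ × 17.2×10⁻⁶ × 78 = 157 MPa.
Then P = σA = 157 × 1650 mm² = 259 kN, tensile.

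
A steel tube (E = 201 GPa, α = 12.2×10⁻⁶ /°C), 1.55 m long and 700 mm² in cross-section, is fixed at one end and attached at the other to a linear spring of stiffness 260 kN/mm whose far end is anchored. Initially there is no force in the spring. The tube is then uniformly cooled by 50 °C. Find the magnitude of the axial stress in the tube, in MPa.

Free thermal contraction: δ_free = αΔT L = 12.2×10⁻⁶ × 50 × 1550 = 0.9455 mm.
With a force P in the spring, the elastic change of the tube is PL/(AE) and that of the spring is P/k; compatibility requires their sum to equal δ_free.
So P = δ_free / [L/(AE) + 1/k] = 0.9455 / [ 1550/(700×201×10³) + 1/(260×10³) ].
P = 0.9455 / 1.486×10⁻⁵ = 63620 N.
σ = P/A = 63620/700 = 90.88 MPa.

σ ≈ 90.9 MPa (tensile)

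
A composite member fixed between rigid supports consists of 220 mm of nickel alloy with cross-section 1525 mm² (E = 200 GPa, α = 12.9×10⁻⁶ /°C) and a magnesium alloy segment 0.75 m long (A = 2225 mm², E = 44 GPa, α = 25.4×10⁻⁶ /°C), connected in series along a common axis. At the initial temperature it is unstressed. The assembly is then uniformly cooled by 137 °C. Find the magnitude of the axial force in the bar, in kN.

If the supports were absent, the total length change would be Σ αᵢΔT Lᵢ = 12.9×10⁻⁶×137×220 + 25.4×10⁻⁶×137×750 = 2.999 mm.
The walls prevent any net length change, so an axial force P (same in every segment) develops. Compatibility: P · Σ Lᵢ/(AᵢEᵢ) = δ_free.
Σ Lᵢ/(AᵢEᵢ) = 220/(1525×200×10³) + 750/(2225×44×10³) = 8.382×10⁻⁶ mm/N.
P = 2.999 / 8.382×10⁻⁶ = 357700 N = 357.7 kN, tensile.

P ≈ 358 kN (tensile)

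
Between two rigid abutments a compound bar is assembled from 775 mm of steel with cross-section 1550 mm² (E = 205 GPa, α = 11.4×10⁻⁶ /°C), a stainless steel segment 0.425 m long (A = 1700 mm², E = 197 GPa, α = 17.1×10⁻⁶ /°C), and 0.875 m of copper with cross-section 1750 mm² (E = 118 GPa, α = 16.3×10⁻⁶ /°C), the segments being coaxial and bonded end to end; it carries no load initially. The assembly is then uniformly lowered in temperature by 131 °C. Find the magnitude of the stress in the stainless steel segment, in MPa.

Free thermal contraction of the whole bar: Σ αᵢΔT Lᵢ = 11.4×10⁻⁶×131×775 + 17.1×10⁻⁶×131×425 + 16.3×10⁻⁶×131×875 = 3.978 mm.
The rigid supports impose zero overall length change; the single axial force P common to all segments must satisfy P Σ Lᵢ/(AᵢEᵢ) = δ_free.
Σ Lᵢ/(AᵢEᵢ) = 775/(1550×205×10³) + 425/(1700×197×10³) + 875/(1750×118×10³) = 7.945×10⁻⁶ mm/N.
P = 3.978 / 7.945×10⁻⁶ = 500600 N = 500.6 kN, tensile.
σ_{stainless steel} = P / A = 500600 / 1700 = 294.5 MPa.

σ ≈ 294 MPa (tensile)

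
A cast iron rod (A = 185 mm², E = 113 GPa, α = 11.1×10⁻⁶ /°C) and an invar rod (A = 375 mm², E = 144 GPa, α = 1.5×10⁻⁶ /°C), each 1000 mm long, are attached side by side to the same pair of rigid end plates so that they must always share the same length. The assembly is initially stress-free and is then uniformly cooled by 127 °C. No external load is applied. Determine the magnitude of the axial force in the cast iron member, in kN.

P ≈ 18.4 kN (tensile in the cast iron)

The cast iron has the larger α, so on cooling it would change length more than the invar if both were free. The rigid plates force a common final length, so the cast iron is put into tension and the invar into compression, with equal and opposite forces P (no external load).
Equating the net (thermal + elastic) strains gives |α₁ − α₂|·ΔT = P·[1/(A₁E₁) + 1/(A₂E₂)].
|α₁ − α₂|·ΔT = 9.6×10⁻⁶ × 127 = 0.001219.
1/(A₁E₁) + 1/(A₂E₂) = 1/(185×113×10³) + 1/(375×144×10³) = 6.635×10⁻⁸ N⁻¹.
So P = 0.001219 / 6.635×10⁻⁸ = 18.37 kN.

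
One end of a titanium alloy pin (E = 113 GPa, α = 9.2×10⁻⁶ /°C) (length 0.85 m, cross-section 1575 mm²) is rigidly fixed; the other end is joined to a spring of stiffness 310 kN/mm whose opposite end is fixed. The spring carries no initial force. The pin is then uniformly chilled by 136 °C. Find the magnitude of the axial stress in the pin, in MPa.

σ ≈ 84.4 MPa (tensile)

If the spring were absent the pin would shorten by αΔT L = 9.2×10⁻⁶ × 136 × 850 = 1.064 mm.
With a force P in the spring, the elastic change of the pin is PL/(AE) and that of the spring is P/k; compatibility requires their sum to equal δ_free.
P [ L/(AE) + 1/k ] = δ_free → P [ 850/(1575×113×10³) + 1/(310×10³) ] = 1.064.
P = 1.064 / 8.002×10⁻⁶ = 132900 N.
σ = P/A = 132900/1575 = 84.39 MPa.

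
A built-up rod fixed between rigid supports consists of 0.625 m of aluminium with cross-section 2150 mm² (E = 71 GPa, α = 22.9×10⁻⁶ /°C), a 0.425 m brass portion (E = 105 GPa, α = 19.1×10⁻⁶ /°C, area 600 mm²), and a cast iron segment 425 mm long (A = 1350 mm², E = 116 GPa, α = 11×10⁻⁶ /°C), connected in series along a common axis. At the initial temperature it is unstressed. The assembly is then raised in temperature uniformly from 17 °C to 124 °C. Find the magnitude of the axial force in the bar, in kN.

If the supports were absent, the total length change would be Σ αᵢΔT Lᵢ = 22.9×10⁻⁶×107×625 + 19.1×10⁻⁶×107×425 + 11×10⁻⁶×107×425 = 2.9 mm.
Since the ends are fixed, an axial force P builds up, equal in every segment, with P · Σ Lᵢ/(AᵢEᵢ) = δ_free.
Σ Lᵢ/(AᵢEᵢ) = 625/(2150×71×10³) + 425/(600×105×10³) + 425/(1350×116×10³) = 1.355×10⁻⁵ mm/N.
Hence P = δ_free / Σ(L/AE) = 2.9/1.355×10⁻⁵ = 214 kN (compressive).

P ≈ 214 kN (compressive)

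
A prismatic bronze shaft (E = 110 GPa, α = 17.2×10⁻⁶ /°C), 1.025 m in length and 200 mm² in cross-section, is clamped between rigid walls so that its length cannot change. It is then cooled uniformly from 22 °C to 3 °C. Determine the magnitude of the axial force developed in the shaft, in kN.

P ≈ 7.19 kN (tensile)

Full restraint means ε = 0, so the stress is σ = EαΔT = 110×10³ × 17.2×10⁻⁶ × 19 = 35.95 MPa.
Axial force P = σA = 35.95 × 200 = 7190 N = 7.19 kN, tensile.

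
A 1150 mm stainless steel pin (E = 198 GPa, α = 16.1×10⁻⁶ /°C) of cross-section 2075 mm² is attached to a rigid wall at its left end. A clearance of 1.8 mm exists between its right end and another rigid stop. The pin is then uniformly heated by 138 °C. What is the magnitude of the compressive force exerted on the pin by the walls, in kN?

Unrestrained expansion: δ_free = αΔT L = 16.1×10⁻⁶ × 138 × 1150 = 2.555 mm.
The gap closes (δ_free > 1.8 mm) and the wall then resists a further 2.555 − 1.8 = 0.7551 mm of expansion.
That suppressed elongation corresponds to σ = E·Δ/L = 198×10³ × 0.7551/1150 = 130 MPa.
Force on the wall = σA = 130 × 2075 mm² = 269.8 kN.

P ≈ 270 kN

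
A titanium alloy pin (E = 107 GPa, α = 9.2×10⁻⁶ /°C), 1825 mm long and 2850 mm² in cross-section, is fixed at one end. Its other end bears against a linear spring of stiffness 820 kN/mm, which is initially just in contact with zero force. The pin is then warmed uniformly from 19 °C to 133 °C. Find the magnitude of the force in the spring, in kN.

P ≈ 266 kN

Free thermal expansion: δ_free = αΔT L = 9.2×10⁻⁶ × 114 × 1825 = 1.914 mm.
Let P be the compressive force at the spring. The pin shortens elastically by PL/(AE) and the spring compresses by P/k; together these equal δ_free.
So P = δ_free / [L/(AE) + 1/k] = 1.914 / [ 1825/(2850×107×10³) + 1/(820×10³) ].
P = 1.914 / 7.204×10⁻⁶ = 265700 N.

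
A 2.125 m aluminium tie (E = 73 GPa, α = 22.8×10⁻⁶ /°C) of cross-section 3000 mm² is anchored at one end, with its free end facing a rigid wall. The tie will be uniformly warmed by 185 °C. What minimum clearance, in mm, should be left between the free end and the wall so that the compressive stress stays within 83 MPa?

g ≈ 6.55 mm

Free expansion if unrestrained: δ_free = αΔT L = 22.8×10⁻⁶ × 185 × 2125 = 8.963 mm.
At the allowable stress the elastic shortening the wall may impose is σL/E = 83 × 2125 / (73×10³) = 2.416 mm.
The gap must absorb the remainder: g_min = 8.963 − 2.416 = 6.547 mm.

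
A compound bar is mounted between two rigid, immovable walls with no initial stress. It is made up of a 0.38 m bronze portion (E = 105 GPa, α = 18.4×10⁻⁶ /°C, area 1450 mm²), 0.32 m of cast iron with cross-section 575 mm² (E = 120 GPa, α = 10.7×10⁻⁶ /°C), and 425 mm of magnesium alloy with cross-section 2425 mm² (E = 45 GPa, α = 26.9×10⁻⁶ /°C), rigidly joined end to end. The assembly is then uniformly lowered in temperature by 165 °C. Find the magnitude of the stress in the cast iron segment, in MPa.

With the walls removed the bar would change length by δ_free = Σ αᵢΔT Lᵢ = 18.4×10⁻⁶×165×380 + 10.7×10⁻⁶×165×320 + 26.9×10⁻⁶×165×425 = 3.605 mm.
Since the ends are fixed, an axial force P builds up, equal in every segment, with P · Σ Lᵢ/(AᵢEᵢ) = δ_free.
Σ Lᵢ/(AᵢEᵢ) = 380/(1450×105×10³) + 320/(575×120×10³) + 425/(2425×45×10³) = 1.103×10⁻⁵ mm/N.
Hence P = δ_free / Σ(L/AE) = 3.605/1.103×10⁻⁵ = 326.9 kN (tensile).
σ_{cast iron} = P / A = 326900 / 575 = 568.5 MPa.

σ ≈ 569 MPa (tensile)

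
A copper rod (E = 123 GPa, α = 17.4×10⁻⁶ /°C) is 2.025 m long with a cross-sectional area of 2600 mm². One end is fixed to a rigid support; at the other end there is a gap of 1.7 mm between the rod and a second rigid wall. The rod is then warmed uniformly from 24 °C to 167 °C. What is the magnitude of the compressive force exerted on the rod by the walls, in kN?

If the wall were absent the rod would grow by αΔT L = 17.4×10⁻⁶ × 143 × 2025 = 5.039 mm.
After closing the 1.7 mm clearance, 5.039 − 1.7 = 3.339 mm of expansion remains to be suppressed by the wall.
Compatibility: PL/(AE) = 3.339 mm, so σ = P/A = E × (3.339/2025) = 202.8 MPa.
P = σA = 202.8 × 2600 = 527.3 kN.

P ≈ 527 kN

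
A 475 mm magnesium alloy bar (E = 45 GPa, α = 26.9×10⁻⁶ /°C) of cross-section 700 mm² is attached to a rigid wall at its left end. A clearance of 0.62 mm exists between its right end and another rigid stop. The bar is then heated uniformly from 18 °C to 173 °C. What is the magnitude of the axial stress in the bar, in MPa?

Free thermal elongation = αΔT L = 26.9×10⁻⁶ × 155 × 475 = 1.981 mm.
This exceeds the 0.62 mm gap, so the wall pushes back. The portion of expansion that must be recovered elastically is δ_free − gap = 1.981 − 0.62 = 1.361 mm.
That suppressed elongation corresponds to σ = E·Δ/L = 45×10³ × 1.361/475 = 128.9 MPa.

σ ≈ 129 MPa (compressive)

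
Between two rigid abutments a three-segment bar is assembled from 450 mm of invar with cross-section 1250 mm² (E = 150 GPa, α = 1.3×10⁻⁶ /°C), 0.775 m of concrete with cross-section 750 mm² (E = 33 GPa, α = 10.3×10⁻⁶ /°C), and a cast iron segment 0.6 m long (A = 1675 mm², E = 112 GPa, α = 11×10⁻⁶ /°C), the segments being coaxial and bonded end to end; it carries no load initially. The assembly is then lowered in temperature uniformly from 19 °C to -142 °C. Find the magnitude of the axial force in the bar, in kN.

P ≈ 66.2 kN (tensile)

With the walls removed the bar would change length by δ_free = Σ αᵢΔT Lᵢ = 1.3×10⁻⁶×161×450 + 10.3×10⁻⁶×161×775 + 11×10⁻⁶×161×600 = 2.442 mm.
Since the ends are fixed, an axial force P builds up, equal in every segment, with P · Σ Lᵢ/(AᵢEᵢ) = δ_free.
The series flexibility is Σ Lᵢ/(AᵢEᵢ) = 450/(1250×150×10³) + 775/(750×33×10³) + 600/(1675×112×10³) = 3.691×10⁻⁵ mm/N.
Hence P = δ_free / Σ(L/AE) = 2.442/3.691×10⁻⁵ = 66.16 kN (tensile).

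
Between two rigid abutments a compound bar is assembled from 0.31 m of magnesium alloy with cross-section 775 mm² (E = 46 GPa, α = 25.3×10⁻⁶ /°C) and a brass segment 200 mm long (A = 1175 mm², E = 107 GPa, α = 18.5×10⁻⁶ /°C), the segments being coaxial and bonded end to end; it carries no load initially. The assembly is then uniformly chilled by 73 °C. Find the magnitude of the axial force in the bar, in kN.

P ≈ 81.9 kN (tensile)

If the supports were absent, the total length change would be Σ αᵢΔT Lᵢ = 25.3×10⁻⁶×73×310 + 18.5×10⁻⁶×73×200 = 0.8426 mm.
Since the ends are fixed, an axial force P builds up, equal in every segment, with P · Σ Lᵢ/(AᵢEᵢ) = δ_free.
Σ Lᵢ/(AᵢEᵢ) = 310/(775×46×10³) + 200/(1175×107×10³) = 1.029×10⁻⁵ mm/N.
So P = 0.8426 / 1.029×10⁻⁵ = 81.92 kN, tensile.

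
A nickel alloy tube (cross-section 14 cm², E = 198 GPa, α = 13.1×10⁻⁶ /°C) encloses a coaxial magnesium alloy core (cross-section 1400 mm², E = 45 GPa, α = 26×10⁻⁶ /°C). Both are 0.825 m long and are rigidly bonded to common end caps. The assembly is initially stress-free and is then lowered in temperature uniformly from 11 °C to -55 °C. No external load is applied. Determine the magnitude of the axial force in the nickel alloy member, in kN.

P ≈ 43.7 kN (compressive in the nickel alloy)

Both members must finish at the same length. With the larger α, the magnesium alloy tends to over-contract; the plates restrain it, putting the magnesium alloy in tension and the nickel alloy in compression. With no external load the two internal forces are equal and opposite, magnitude P.
Compatibility of the two members (thermal + elastic change equal): (α₁ − α₂)ΔT = P·[1/(A₁E₁) + 1/(A₂E₂)].
|α₁ − α₂|·ΔT = 12.9×10⁻⁶ × 66 = 0.0008514.
1/(A₁E₁) + 1/(A₂E₂) = 1/(1400×198×10³) + 1/(1400×45×10³) = 1.948×10⁻⁸ N⁻¹.
So P = 0.0008514 / 1.948×10⁻⁸ = 43.71 kN.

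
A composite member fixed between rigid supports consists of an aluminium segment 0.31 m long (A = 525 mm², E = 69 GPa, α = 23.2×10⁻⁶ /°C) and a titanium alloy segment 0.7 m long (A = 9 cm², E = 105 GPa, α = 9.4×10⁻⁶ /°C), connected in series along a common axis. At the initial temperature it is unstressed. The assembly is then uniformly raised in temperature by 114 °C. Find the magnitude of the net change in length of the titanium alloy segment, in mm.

If the supports were absent, the total length change would be Σ αᵢΔT Lᵢ = 23.2×10⁻⁶×114×310 + 9.4×10⁻⁶×114×700 = 1.57 mm.
Since the ends are fixed, an axial force P builds up, equal in every segment, with P · Σ Lᵢ/(AᵢEᵢ) = δ_free.
The series flexibility is Σ Lᵢ/(AᵢEᵢ) = 310/(525×69×10³) + 700/(900×105×10³) = 1.597×10⁻⁵ mm/N.
So P = 1.57 / 1.597×10⁻⁵ = 98.34 kN, compressive.
For the titanium alloy segment, free thermal change = 9.4×10⁻⁶×114×700 = 0.7501 mm and elastic change from P = 98340×700/(900×105×10³) = 0.7284 mm; these oppose, so the net change is 0.0217 mm (segment lengthens).

|ΔL| ≈ 0.0217 mm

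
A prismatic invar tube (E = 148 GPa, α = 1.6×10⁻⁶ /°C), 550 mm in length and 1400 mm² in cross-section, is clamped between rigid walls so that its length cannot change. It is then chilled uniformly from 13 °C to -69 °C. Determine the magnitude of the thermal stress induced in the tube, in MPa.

σ ≈ 19.4 MPa (tensile)

With length fixed, the mechanical strain must cancel the thermal strain αΔT = 1.6×10⁻⁶ × 82 = 131.2×10⁻⁶.
σ = EαΔT = 148×10³ × 1.6×10⁻⁶ × 82 = 19.42 MPa (tensile; the tube is trying to contract).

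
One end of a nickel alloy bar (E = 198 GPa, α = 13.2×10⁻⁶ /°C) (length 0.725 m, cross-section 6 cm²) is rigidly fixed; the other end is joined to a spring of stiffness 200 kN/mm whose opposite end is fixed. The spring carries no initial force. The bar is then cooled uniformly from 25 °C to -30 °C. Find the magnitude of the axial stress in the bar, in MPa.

The unrestrained thermal change is αΔT L = 13.2×10⁻⁶ × 55 × 725 = 0.5263 mm.
With a force P in the spring, the elastic change of the bar is PL/(AE) and that of the spring is P/k; compatibility requires their sum to equal δ_free.
So P = δ_free / [L/(AE) + 1/k] = 0.5263 / [ 725/(600×198×10³) + 1/(200×10³) ].
P = 0.5263 / 1.11×10⁻⁵ = 47410 N.
σ = P/A = 47410/600 = 79.01 MPa.

σ ≈ 79 MPa (tensile)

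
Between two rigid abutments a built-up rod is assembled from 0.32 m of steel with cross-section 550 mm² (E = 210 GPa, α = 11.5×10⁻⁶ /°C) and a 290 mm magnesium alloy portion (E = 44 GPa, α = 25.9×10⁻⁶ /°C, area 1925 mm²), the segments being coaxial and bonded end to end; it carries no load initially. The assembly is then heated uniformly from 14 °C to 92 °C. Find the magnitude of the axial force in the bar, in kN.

P ≈ 141 kN (compressive)

Free thermal expansion of the whole bar: Σ αᵢΔT Lᵢ = 11.5×10⁻⁶×78×320 + 25.9×10⁻⁶×78×290 = 0.8729 mm.
Since the ends are fixed, an axial force P builds up, equal in every segment, with P · Σ Lᵢ/(AᵢEᵢ) = δ_free.
The series flexibility is Σ Lᵢ/(AᵢEᵢ) = 320/(550×210×10³) + 290/(1925×44×10³) = 6.194×10⁻⁶ mm/N.
Hence P = δ_free / Σ(L/AE) = 0.8729/6.194×10⁻⁶ = 140.9 kN (compressive).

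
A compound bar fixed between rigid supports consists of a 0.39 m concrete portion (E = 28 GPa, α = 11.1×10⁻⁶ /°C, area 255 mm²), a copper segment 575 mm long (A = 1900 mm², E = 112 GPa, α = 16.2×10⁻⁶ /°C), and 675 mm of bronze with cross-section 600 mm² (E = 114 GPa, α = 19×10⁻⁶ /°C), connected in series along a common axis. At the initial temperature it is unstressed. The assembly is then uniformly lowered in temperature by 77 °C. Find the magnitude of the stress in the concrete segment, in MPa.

With the walls removed the bar would change length by δ_free = Σ αᵢΔT Lᵢ = 11.1×10⁻⁶×77×390 + 16.2×10⁻⁶×77×575 + 19×10⁻⁶×77×675 = 2.038 mm.
The walls prevent any net length change, so an axial force P (same in every segment) develops. Compatibility: P · Σ Lᵢ/(AᵢEᵢ) = δ_free.
Σ Lᵢ/(AᵢEᵢ) = 390/(255×28×10³) + 575/(1900×112×10³) + 675/(600×114×10³) = 6.719×10⁻⁵ mm/N.
Hence P = δ_free / Σ(L/AE) = 2.038/6.719×10⁻⁵ = 30.33 kN (tensile).
σ_{concrete} = P / A = 30330 / 255 = 119 MPa.

σ ≈ 119 MPa (tensile)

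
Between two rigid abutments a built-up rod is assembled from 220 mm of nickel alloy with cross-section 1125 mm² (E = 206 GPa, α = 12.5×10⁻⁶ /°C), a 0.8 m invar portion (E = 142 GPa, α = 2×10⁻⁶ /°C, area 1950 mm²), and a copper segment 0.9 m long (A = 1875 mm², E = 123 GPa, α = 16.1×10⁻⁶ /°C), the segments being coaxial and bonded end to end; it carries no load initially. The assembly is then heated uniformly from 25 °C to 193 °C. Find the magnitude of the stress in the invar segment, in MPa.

σ ≈ 210 MPa (compressive)

If the supports were absent, the total length change would be Σ αᵢΔT Lᵢ = 12.5×10⁻⁶×168×220 + 2×10⁻⁶×168×800 + 16.1×10⁻⁶×168×900 = 3.165 mm.
The walls prevent any net length change, so an axial force P (same in every segment) develops. Compatibility: P · Σ Lᵢ/(AᵢEᵢ) = δ_free.
Σ Lᵢ/(AᵢEᵢ) = 220/(1125×206×10³) + 800/(1950×142×10³) + 900/(1875×123×10³) = 7.741×10⁻⁶ mm/N.
So P = 3.165 / 7.741×10⁻⁶ = 408.9 kN, compressive.
σ_{invar} = P / A = 408900 / 1950 = 209.7 MPa.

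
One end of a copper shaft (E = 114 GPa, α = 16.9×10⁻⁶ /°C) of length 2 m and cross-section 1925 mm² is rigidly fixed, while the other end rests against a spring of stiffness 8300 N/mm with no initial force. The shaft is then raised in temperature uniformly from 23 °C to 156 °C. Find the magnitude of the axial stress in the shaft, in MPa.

σ ≈ 18 MPa (compressive)

Free thermal expansion: δ_free = αΔT L = 16.9×10⁻⁶ × 133 × 2000 = 4.495 mm.
Let P be the compressive force at the spring. The shaft shortens elastically by PL/(AE) and the spring compresses by P/k; together these equal δ_free.
So P = δ_free / [L/(AE) + 1/k] = 4.495 / [ 2000/(1925×114×10³) + 1/(8300) ].
P = 4.495 / 0.0001296 = 34690 N.
σ = P/A = 34690/1925 = 18.02 MPa.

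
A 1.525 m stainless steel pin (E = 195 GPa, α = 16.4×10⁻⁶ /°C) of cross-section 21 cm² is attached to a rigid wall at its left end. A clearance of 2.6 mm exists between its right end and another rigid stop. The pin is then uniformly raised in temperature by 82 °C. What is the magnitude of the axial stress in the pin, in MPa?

σ ≈ 0 MPa

If the wall were absent the pin would grow by αΔT L = 16.4×10⁻⁶ × 82 × 1525 = 2.051 mm.
This is smaller than the 2.6 mm clearance, so the pin expands freely without reaching the stop — the stress is zero.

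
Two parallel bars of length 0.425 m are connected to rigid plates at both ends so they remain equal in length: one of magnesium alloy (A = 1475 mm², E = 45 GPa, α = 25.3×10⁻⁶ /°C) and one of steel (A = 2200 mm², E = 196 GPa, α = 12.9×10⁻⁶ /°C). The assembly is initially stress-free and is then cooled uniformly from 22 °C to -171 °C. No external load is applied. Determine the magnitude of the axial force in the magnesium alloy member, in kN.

P ≈ 138 kN (tensile in the magnesium alloy)

The magnesium alloy has the larger α, so on cooling it would change length more than the steel if both were free. The rigid plates force a common final length, so the magnesium alloy is put into tension and the steel into compression, with equal and opposite forces P (no external load).
Setting the final lengths equal and cancelling L: (α₁ − α₂)ΔT = P/(A₁E₁) + P/(A₂E₂).
|α₁ − α₂|·ΔT = 12.4×10⁻⁶ × 193 = 0.002393.
1/(A₁E₁) + 1/(A₂E₂) = 1/(1475×45×10³) + 1/(2200×196×10³) = 1.739×10⁻⁸ N⁻¹.
P = 0.002393 / 1.739×10⁻⁸ = 137700 N = 137.7 kN.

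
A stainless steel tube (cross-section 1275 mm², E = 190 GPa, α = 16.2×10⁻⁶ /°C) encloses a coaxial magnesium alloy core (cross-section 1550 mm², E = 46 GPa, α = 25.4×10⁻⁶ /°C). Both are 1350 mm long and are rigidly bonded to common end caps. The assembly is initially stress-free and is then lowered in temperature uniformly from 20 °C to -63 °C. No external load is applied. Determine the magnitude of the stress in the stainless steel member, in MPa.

Equilibrium of a rigid end plate with no external load gives equal and opposite internal forces ±P in the two members. Since α_{magnesium alloy} > α_{stainless steel}, cooling drives the magnesium alloy into tension and the stainless steel into compression.
Equating the net (thermal + elastic) strains gives |α₁ − α₂|·ΔT = P·[1/(A₁E₁) + 1/(A₂E₂)].
|α₁ − α₂|·ΔT = 9.2×10⁻⁶ × 83 = 0.0007636.
1/(A₁E₁) + 1/(A₂E₂) = 1/(1275×190×10³) + 1/(1550×46×10³) = 1.815×10⁻⁸ N⁻¹.
P = 0.0007636 / 1.815×10⁻⁸ = 42060 N = 42.06 kN.
σ_{stainless steel} = P/A₁ = 42060/1275 = 32.99 MPa, compressive.

σ ≈ 33 MPa (compressive)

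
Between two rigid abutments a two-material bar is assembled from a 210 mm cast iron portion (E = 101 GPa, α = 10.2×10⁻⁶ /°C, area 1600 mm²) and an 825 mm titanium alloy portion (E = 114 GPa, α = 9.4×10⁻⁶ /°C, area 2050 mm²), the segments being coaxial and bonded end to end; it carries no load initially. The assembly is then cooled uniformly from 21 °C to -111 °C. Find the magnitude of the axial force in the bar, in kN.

P ≈ 270 kN (tensile)

With the walls removed the bar would change length by δ_free = Σ αᵢΔT Lᵢ = 10.2×10⁻⁶×132×210 + 9.4×10⁻⁶×132×825 = 1.306 mm.
The walls prevent any net length change, so an axial force P (same in every segment) develops. Compatibility: P · Σ Lᵢ/(AᵢEᵢ) = δ_free.
Σ Lᵢ/(AᵢEᵢ) = 210/(1600×101×10³) + 825/(2050×114×10³) = 4.83×10⁻⁶ mm/N.
Hence P = δ_free / Σ(L/AE) = 1.306/4.83×10⁻⁶ = 270.5 kN (tensile).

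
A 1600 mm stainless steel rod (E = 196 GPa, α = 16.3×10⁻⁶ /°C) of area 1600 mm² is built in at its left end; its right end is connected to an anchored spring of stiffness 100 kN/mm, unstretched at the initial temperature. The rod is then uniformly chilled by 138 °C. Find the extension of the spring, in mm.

δ ≈ 2.38 mm

The unrestrained thermal change is αΔT L = 16.3×10⁻⁶ × 138 × 1600 = 3.599 mm.
With a force P in the spring, the elastic change of the rod is PL/(AE) and that of the spring is P/k; compatibility requires their sum to equal δ_free.
P [ L/(AE) + 1/k ] = δ_free → P [ 1600/(1600×196×10³) + 1/(100×10³) ] = 3.599.
P = 3.599 / 1.51×10⁻⁵ = 238300 N.
Spring extension = P/k = 238300/(100×10³) = 2.383 mm.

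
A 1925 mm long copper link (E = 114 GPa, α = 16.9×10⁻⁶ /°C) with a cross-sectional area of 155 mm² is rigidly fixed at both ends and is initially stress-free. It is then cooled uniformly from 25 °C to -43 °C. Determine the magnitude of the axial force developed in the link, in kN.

With zero net strain, σ = E·αΔT = 114 GPa × 16.9×10⁻⁶ × 68 = 131 MPa.
Then P = σA = 131 × 155 mm² = 20.31 kN, tensile.

P ≈ 20.3 kN (tensile)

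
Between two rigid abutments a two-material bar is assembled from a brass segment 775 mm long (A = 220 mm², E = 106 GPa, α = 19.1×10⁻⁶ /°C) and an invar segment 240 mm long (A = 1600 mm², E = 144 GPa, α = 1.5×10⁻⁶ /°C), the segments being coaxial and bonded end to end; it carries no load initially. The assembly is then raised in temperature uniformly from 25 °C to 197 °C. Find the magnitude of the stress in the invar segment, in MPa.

With the walls removed the bar would change length by δ_free = Σ αᵢΔT Lᵢ = 19.1×10⁻⁶×172×775 + 1.5×10⁻⁶×172×240 = 2.608 mm.
The walls prevent any net length change, so an axial force P (same in every segment) develops. Compatibility: P · Σ Lᵢ/(AᵢEᵢ) = δ_free.
Σ Lᵢ/(AᵢEᵢ) = 775/(220×106×10³) + 240/(1600×144×10³) = 3.427×10⁻⁵ mm/N.
So P = 2.608 / 3.427×10⁻⁵ = 76.09 kN, compressive.
σ_{invar} = P / A = 76090 / 1600 = 47.56 MPa.

σ ≈ 47.6 MPa (compressive)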